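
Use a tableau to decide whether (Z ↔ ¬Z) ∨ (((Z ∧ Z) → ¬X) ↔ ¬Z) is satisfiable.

Satisfiable

Initial set: {T ((Z ↔ ¬Z) ∨ (((Z ∧ Z) → ¬X) ↔ ¬Z))}.
T ((Z ↔ ¬Z) ∨ (((Z ∧ Z) → ¬X) ↔ ¬Z)): β-rule — branch into T (Z ↔ ¬Z)  //  T (((Z ∧ Z) → ¬X) ↔ ¬Z).
  branch 1 (add T (Z ↔ ¬Z)):
    T (Z ↔ ¬Z): β-rule — branch into T Z, T ¬Z  //  F Z, F ¬Z.
      branch 1.1 (add T Z, T ¬Z):
        × closes — contains both Z and ¬Z.
      branch 1.2 (add F Z, F ¬Z):
        × closes — contains both Z and ¬Z.
  branch 2 (add T (((Z ∧ Z) → ¬X) ↔ ¬Z)):
    T (((Z ∧ Z) → ¬X) ↔ ¬Z): β-rule — branch into T ((Z ∧ Z) → ¬X), T ¬Z  //  F ((Z ∧ Z) → ¬X), F ¬Z.
      branch 2.1 (add T ((Z ∧ Z) → ¬X), T ¬Z):
        T ((Z ∧ Z) → ¬X): β-rule — branch into F (Z ∧ Z)  //  T ¬X.
          branch 2.1.1 (add F (Z ∧ Z)):
            F (Z ∧ Z): β-rule — branch into F Z  //  F Z.
              branch 2.1.1.1 (add F Z):
                ○ open, literals {Z=F}.
              branch 2.1.1.2 (add F Z):
                ○ open, literals {Z=F}.
          branch 2.1.2 (add T ¬X):
            ○ open, literals {X=F, Z=F}.
      branch 2.2 (add F ((Z ∧ Z) → ¬X), F ¬Z):
        F ((Z ∧ Z) → ¬X): α-rule — add T (Z ∧ Z), F ¬X.
        T (Z ∧ Z): α-rule — add T Z, T Z.
        ○ open, literals {X=T, Z=T}.
2 branches closed, 4 open.
An open branch gives a satisfying assignment: Z=F.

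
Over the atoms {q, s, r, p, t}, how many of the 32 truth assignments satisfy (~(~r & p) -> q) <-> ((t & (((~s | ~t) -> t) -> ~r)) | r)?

16

Initial set: {((~(~r & p) -> q) <-> ((t & (((~s | ~t) -> t) -> ~r)) | r))}.
((~(~r & p) -> q) <-> ((t & (((~s | ~t) -> t) -> ~r)) | r)): β-rule — branch into (~(~r & p) -> q), ((t & (((~s | ~t) -> t) -> ~r)) | r)  //  ~(~(~r & p) -> q), ~((t & (((~s | ~t) -> t) -> ~r)) | r).
  branch 1 (add (~(~r & p) -> q), ((t & (((~s | ~t) -> t) -> ~r)) | r)):
    (~(~r & p) -> q): β-rule — branch into ~~(~r & p)  //  q.
      branch 1.1 (add ~~(~r & p)):
        ~~(~r & p): α-rule — add ~r, p.
        ((t & (((~s | ~t) -> t) -> ~r)) | r): β-rule — branch into (t & (((~s | ~t) -> t) -> ~r))  //  r.
          branch 1.1.1 (add (t & (((~s | ~t) -> t) -> ~r))):
            (t & (((~s | ~t) -> t) -> ~r)): α-rule — add t, (((~s | ~t) -> t) -> ~r).
            (((~s | ~t) -> t) -> ~r): β-rule — branch into ~((~s | ~t) -> t)  //  ~r.
              branch 1.1.1.1 (add ~((~s | ~t) -> t)):
                ~((~s | ~t) -> t): α-rule — add (~s | ~t), ~t.
                × closes — contains both t and ~t.
              branch 1.1.1.2 (add ~r):
                ○ open, literals {p=1, r=0, t=1}.
          branch 1.1.2 (add r):
            × closes — contains both r and ~r.
      branch 1.2 (add q):
        ((t & (((~s | ~t) -> t) -> ~r)) | r): β-rule — branch into (t & (((~s | ~t) -> t) -> ~r))  //  r.
          branch 1.2.1 (add (t & (((~s | ~t) -> t) -> ~r))):
            (t & (((~s | ~t) -> t) -> ~r)): α-rule — add t, (((~s | ~t) -> t) -> ~r).
            (((~s | ~t) -> t) -> ~r): β-rule — branch into ~((~s | ~t) -> t)  //  ~r.
              branch 1.2.1.1 (add ~((~s | ~t) -> t)):
                ~((~s | ~t) -> t): α-rule — add (~s | ~t), ~t.
                × closes — contains both t and ~t.
              branch 1.2.1.2 (add ~r):
                ○ open, literals {q=1, r=0, t=1}.
          branch 1.2.2 (add r):
            ○ open, literals {q=1, r=1}.
  branch 2 (add ~(~(~r & p) -> q), ~((t & (((~s | ~t) -> t) -> ~r)) | r)):
    ~(~(~r & p) -> q): α-rule — add ~(~r & p), ~q.
    ~((t & (((~s | ~t) -> t) -> ~r)) | r): α-rule — add ~(t & (((~s | ~t) -> t) -> ~r)), ~r.
    ~(~r & p): β-rule — branch into ~~r  //  ~p.
      branch 2.1 (add ~~r):
        × closes — contains both r and ~r.
      branch 2.2 (add ~p):
        ~(t & (((~s | ~t) -> t) -> ~r)): β-rule — branch into ~t  //  ~(((~s | ~t) -> t) -> ~r).
          branch 2.2.1 (add ~t):
            ○ open, literals {p=0, q=0, r=0, t=0}.
          branch 2.2.2 (add ~(((~s | ~t) -> t) -> ~r)):
            ~(((~s | ~t) -> t) -> ~r): α-rule — add ((~s | ~t) -> t), ~~r.
            × closes — contains both r and ~r.
5 branches closed, 4 open.
Each open branch fixes some atoms; the unmentioned ones are free. Counting distinct full assignments: branch {p=1, r=0, t=1} (q, s) contributes 4 new; branch {q=1, r=0, t=1} (s, p) contributes 2 new; branch {q=1, r=1} (s, p, t) contributes 8 new; branch {p=0, q=0, r=0, t=0} (s) contributes 2 new. Total: 16.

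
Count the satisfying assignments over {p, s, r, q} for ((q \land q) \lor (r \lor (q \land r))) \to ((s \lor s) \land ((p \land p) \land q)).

Initial set: {(((q \land q) \lor (r \lor (q \land r))) \to ((s \lor s) \land ((p \land p) \land q)))}.
(((q \land q) \lor (r \lor (q \land r))) \to ((s \lor s) \land ((p \land p) \land q))): β-rule — branch into \lnot ((q \land q) \lor (r \lor (q \land r)))  //  ((s \lor s) \land ((p \land p) \land q)).
  branch 1 (add \lnot ((q \land q) \lor (r \lor (q \land r)))):
    \lnot ((q \land q) \lor (r \lor (q \land r))): α-rule — add \lnot (q \land q), \lnot (r \lor (q \land r)).
    \lnot (r \lor (q \land r)): α-rule — add \lnot r, \lnot (q \land r).
    \lnot (q \land q): β-rule — branch into \lnot q  //  \lnot q.
      branch 1.1 (add \lnot q):
        \lnot (q \land r): β-rule — branch into \lnot q  //  \lnot r.
          branch 1.1.1 (add \lnot q):
            ○ open, literals {q=F, r=F}.
          branch 1.1.2 (add \lnot r):
            ○ open, literals {q=F, r=F}.
      branch 1.2 (add \lnot q):
        \lnot (q \land r): β-rule — branch into \lnot q  //  \lnot r.
          branch 1.2.1 (add \lnot q):
            ○ open, literals {q=F, r=F}.
          branch 1.2.2 (add \lnot r):
            ○ open, literals {q=F, r=F}.
  branch 2 (add ((s \lor s) \land ((p \land p) \land q))):
    ((s \lor s) \land ((p \land p) \land q)): α-rule — add (s \lor s), ((p \land p) \land q).
    ((p \land p) \land q): α-rule — add (p \land p), q.
    (p \land p): α-rule — add p, p.
    (s \lor s): β-rule — branch into s  //  s.
      branch 2.1 (add s):
        ○ open, literals {p=T, q=T, s=T}.
      branch 2.2 (add s):
        ○ open, literals {p=T, q=T, s=T}.
0 branches closed, 6 open.
Each open branch fixes some atoms; the unmentioned ones are free. Counting distinct full assignments: branch {q=F, r=F} (p, s) contributes 4 new; branch {q=F, r=F} (p, s) contributes 0 new; branch {q=F, r=F} (p, s) contributes 0 new; branch {q=F, r=F} (p, s) contributes 0 new; branch {p=T, q=T, s=T} (r) contributes 2 new; branch {p=T, q=T, s=T} (r) contributes 0 new. Total: 6.

6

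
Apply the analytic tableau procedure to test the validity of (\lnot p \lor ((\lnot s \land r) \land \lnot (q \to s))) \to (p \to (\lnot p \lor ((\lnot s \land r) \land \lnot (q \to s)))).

Valid

Assume the negation and expand:
Initial set: {F ((\lnot p \lor ((\lnot s \land r) \land \lnot (q \to s))) \to (p \to (\lnot p \lor ((\lnot s \land r) \land \lnot (q \to s)))))}.
F ((\lnot p \lor ((\lnot s \land r) \land \lnot (q \to s))) \to (p \to (\lnot p \lor ((\lnot s \land r) \land \lnot (q \to s))))): α-rule — add T (\lnot p \lor ((\lnot s \land r) \land \lnot (q \to s))), F (p \to (\lnot p \lor ((\lnot s \land r) \land \lnot (q \to s)))).
F (p \to (\lnot p \lor ((\lnot s \land r) \land \lnot (q \to s)))): α-rule — add T p, F (\lnot p \lor ((\lnot s \land r) \land \lnot (q \to s))).
F (\lnot p \lor ((\lnot s \land r) \land \lnot (q \to s))): α-rule — add F \lnot p, F ((\lnot s \land r) \land \lnot (q \to s)).
T (\lnot p \lor ((\lnot s \land r) \land \lnot (q \to s))): β-rule — branch into T \lnot p  //  T ((\lnot s \land r) \land \lnot (q \to s)).
  branch 1 (add T \lnot p):
    × closes — contains both p and \lnot p.
  branch 2 (add T ((\lnot s \land r) \land \lnot (q \to s))):
    T ((\lnot s \land r) \land \lnot (q \to s)): α-rule — add T (\lnot s \land r), T \lnot (q \to s).
    T (\lnot s \land r): α-rule — add T \lnot s, T r.
    T \lnot (q \to s): α-rule — add T q, F s.
    F ((\lnot s \land r) \land \lnot (q \to s)): β-rule — branch into F (\lnot s \land r)  //  F \lnot (q \to s).
      branch 2.1 (add F (\lnot s \land r)):
        F (\lnot s \land r): β-rule — branch into F \lnot s  //  F r.
          branch 2.1.1 (add F \lnot s):
            × closes — contains both s and \lnot s.
          branch 2.1.2 (add F r):
            × closes — contains both r and \lnot r.
      branch 2.2 (add F \lnot (q \to s)):
        F \lnot (q \to s): β-rule — branch into F q  //  T s.
          branch 2.2.1 (add F q):
            × closes — contains both q and \lnot q.
          branch 2.2.2 (add T s):
            × closes — contains both s and \lnot s.
All 5 branches close.
Every branch closed, so the negation is unsatisfiable and the formula is valid.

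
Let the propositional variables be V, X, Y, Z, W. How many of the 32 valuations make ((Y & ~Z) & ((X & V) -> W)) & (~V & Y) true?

4

Initial set: {(((Y & ~Z) & ((X & V) -> W)) & (~V & Y))}.
(((Y & ~Z) & ((X & V) -> W)) & (~V & Y)): α-rule — add ((Y & ~Z) & ((X & V) -> W)), (~V & Y).
((Y & ~Z) & ((X & V) -> W)): α-rule — add (Y & ~Z), ((X & V) -> W).
(~V & Y): α-rule — add ~V, Y.
(Y & ~Z): α-rule — add Y, ~Z.
((X & V) -> W): β-rule — branch into ~(X & V)  //  W.
  branch 1 (add ~(X & V)):
    ~(X & V): β-rule — branch into ~X  //  ~V.
      branch 1.1 (add ~X):
        ○ open, literals {V=F, X=F, Y=T, Z=F}.
      branch 1.2 (add ~V):
        ○ open, literals {V=F, Y=T, Z=F}.
  branch 2 (add W):
    ○ open, literals {V=F, W=T, Y=T, Z=F}.
0 branches closed, 3 open.
Each open branch fixes some atoms; the unmentioned ones are free. Counting distinct full assignments: branch {V=F, X=F, Y=T, Z=F} (W) contributes 2 new; branch {V=F, Y=T, Z=F} (X, W) contributes 2 new; branch {V=F, W=T, Y=T, Z=F} (X) contributes 0 new. Total: 4.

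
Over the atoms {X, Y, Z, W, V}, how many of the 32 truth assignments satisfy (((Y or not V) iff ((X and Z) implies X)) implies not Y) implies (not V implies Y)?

Initial set: {((((Y or not V) iff ((X and Z) implies X)) implies not Y) implies (not V implies Y))}.
((((Y or not V) iff ((X and Z) implies X)) implies not Y) implies (not V implies Y)): β-rule — branch into not (((Y or not V) iff ((X and Z) implies X)) implies not Y)  //  (not V implies Y).
  branch 1 (add not (((Y or not V) iff ((X and Z) implies X)) implies not Y)):
    not (((Y or not V) iff ((X and Z) implies X)) implies not Y): α-rule — add ((Y or not V) iff ((X and Z) implies X)), not not Y.
    ((Y or not V) iff ((X and Z) implies X)): β-rule — branch into (Y or not V), ((X and Z) implies X)  //  not (Y or not V), not ((X and Z) implies X).
      branch 1.1 (add (Y or not V), ((X and Z) implies X)):
        (Y or not V): β-rule — branch into Y  //  not V.
          branch 1.1.1 (add Y):
            ((X and Z) implies X): β-rule — branch into not (X and Z)  //  X.
              branch 1.1.1.1 (add not (X and Z)):
                not (X and Z): β-rule — branch into not X  //  not Z.
                  branch 1.1.1.1.1 (add not X):
                    ○ open, literals {X=0, Y=1}.
                  branch 1.1.1.1.2 (add not Z):
                    ○ open, literals {Y=1, Z=0}.
              branch 1.1.1.2 (add X):
                ○ open, literals {X=1, Y=1}.
          branch 1.1.2 (add not V):
            ((X and Z) implies X): β-rule — branch into not (X and Z)  //  X.
              branch 1.1.2.1 (add not (X and Z)):
                not (X and Z): β-rule — branch into not X  //  not Z.
                  branch 1.1.2.1.1 (add not X):
                    ○ open, literals {V=0, X=0, Y=1}.
                  branch 1.1.2.1.2 (add not Z):
                    ○ open, literals {V=0, Y=1, Z=0}.
              branch 1.1.2.2 (add X):
                ○ open, literals {V=0, X=1, Y=1}.
      branch 1.2 (add not (Y or not V), not ((X and Z) implies X)):
        not (Y or not V): α-rule — add not Y, not not V.
        × closes — contains both Y and not Y.
  branch 2 (add (not V implies Y)):
    (not V implies Y): β-rule — branch into not not V  //  Y.
      branch 2.1 (add not not V):
        ○ open, literals {V=1}.
      branch 2.2 (add Y):
        ○ open, literals {Y=1}.
1 branch closed, 8 open.
Each open branch fixes some atoms; the unmentioned ones are free. Counting distinct full assignments: branch {X=0, Y=1} (Z, W, V) contributes 8 new; branch {Y=1, Z=0} (X, W, V) contributes 4 new; branch {X=1, Y=1} (Z, W, V) contributes 4 new; branch {V=0, X=0, Y=1} (Z, W) contributes 0 new; branch {V=0, Y=1, Z=0} (X, W) contributes 0 new; branch {V=0, X=1, Y=1} (Z, W) contributes 0 new; branch {V=1} (X, Y, Z, W) contributes 8 new; branch {Y=1} (X, Z, W, V) contributes 0 new. Total: 24.

24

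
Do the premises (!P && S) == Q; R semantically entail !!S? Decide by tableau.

No

Initial set: {((!P && S) == Q); R; !!!S}.
!!!S: drop double negation, giving !S.
((!P && S) == Q): β-rule — branch into (!P && S), Q  //  !(!P && S), !Q.
  branch 1 (add (!P && S), Q):
    (!P && S): α-rule — add !P, S.
    × closes — contains both S and !S.
  branch 2 (add !(!P && S), !Q):
    !(!P && S): β-rule — branch into !!P  //  !S.
      branch 2.1 (add !!P):
        ○ open, literals {P=T, Q=F, R=T, S=F}.
      branch 2.2 (add !S):
        ○ open, literals {Q=F, R=T, S=F}.
1 branch closed, 2 open.
An open branch gives a countermodel: P=T, Q=F, R=T, S=F (unmentioned atoms arbitrary); the premises hold there but the conclusion fails.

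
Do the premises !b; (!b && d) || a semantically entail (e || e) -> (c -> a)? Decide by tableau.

Initial set: {!b; ((!b && d) || a); !((e || e) -> (c -> a))}.
!((e || e) -> (c -> a)): α-rule — add (e || e), !(c -> a).
!(c -> a): α-rule — add c, !a.
((!b && d) || a): β-rule — branch into (!b && d)  //  a.
  branch 1 (add (!b && d)):
    (!b && d): α-rule — add !b, d.
    (e || e): β-rule — branch into e  //  e.
      branch 1.1 (add e):
        ○ open, literals {a=false, b=false, c=true, d=true, e=true}.
      branch 1.2 (add e):
        ○ open, literals {a=false, b=false, c=true, d=true, e=true}.
  branch 2 (add a):
    × closes — contains both a and !a.
1 branch closed, 2 open.
An open branch gives a countermodel: a=false, b=false, c=true, d=true, e=true (unmentioned atoms arbitrary); the premises hold there but the conclusion fails.

No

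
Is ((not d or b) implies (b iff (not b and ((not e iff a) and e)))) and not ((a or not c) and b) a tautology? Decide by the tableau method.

Not valid

Assume the negation and expand:
Initial set: {F (((not d or b) implies (b iff (not b and ((not e iff a) and e)))) and not ((a or not c) and b))}.
F (((not d or b) implies (b iff (not b and ((not e iff a) and e)))) and not ((a or not c) and b)): β-rule — branch into F ((not d or b) implies (b iff (not b and ((not e iff a) and e))))  //  F not ((a or not c) and b).
  branch 1 (add F ((not d or b) implies (b iff (not b and ((not e iff a) and e))))):
    F ((not d or b) implies (b iff (not b and ((not e iff a) and e)))): α-rule — add T (not d or b), F (b iff (not b and ((not e iff a) and e))).
    T (not d or b): β-rule — branch into T not d  //  T b.
      branch 1.1 (add T not d):
        F (b iff (not b and ((not e iff a) and e))): β-rule — branch into T b, F (not b and ((not e iff a) and e))  //  F b, T (not b and ((not e iff a) and e)).
          branch 1.1.1 (add T b, F (not b and ((not e iff a) and e))):
            F (not b and ((not e iff a) and e)): β-rule — branch into F not b  //  F ((not e iff a) and e).
              branch 1.1.1.1 (add F not b):
                ○ open, literals {b=T, d=F}.
              branch 1.1.1.2 (add F ((not e iff a) and e)):
                F ((not e iff a) and e): β-rule — branch into F (not e iff a)  //  F e.
                  branch 1.1.1.2.1 (add F (not e iff a)):
                    F (not e iff a): β-rule — branch into T not e, F a  //  F not e, T a.
                      branch 1.1.1.2.1.1 (add T not e, F a):
                        ○ open, literals {a=F, b=T, d=F, e=F}.
                      branch 1.1.1.2.1.2 (add F not e, T a):
                        ○ open, literals {a=T, b=T, d=F, e=T}.
                  branch 1.1.1.2.2 (add F e):
                    ○ open, literals {b=T, d=F, e=F}.
          branch 1.1.2 (add F b, T (not b and ((not e iff a) and e))):
            T (not b and ((not e iff a) and e)): α-rule — add T not b, T ((not e iff a) and e).
            T ((not e iff a) and e): α-rule — add T (not e iff a), T e.
            T (not e iff a): β-rule — branch into T not e, T a  //  F not e, F a.
              branch 1.1.2.1 (add T not e, T a):
                × closes — contains both e and not e.
              branch 1.1.2.2 (add F not e, F a):
                ○ open, literals {a=F, b=F, d=F, e=T}.
      branch 1.2 (add T b):
        F (b iff (not b and ((not e iff a) and e))): β-rule — branch into T b, F (not b and ((not e iff a) and e))  //  F b, T (not b and ((not e iff a) and e)).
          branch 1.2.1 (add T b, F (not b and ((not e iff a) and e))):
            F (not b and ((not e iff a) and e)): β-rule — branch into F not b  //  F ((not e iff a) and e).
              branch 1.2.1.1 (add F not b):
                ○ open, literals {b=T}.
              branch 1.2.1.2 (add F ((not e iff a) and e)):
                F ((not e iff a) and e): β-rule — branch into F (not e iff a)  //  F e.
                  branch 1.2.1.2.1 (add F (not e iff a)):
                    F (not e iff a): β-rule — branch into T not e, F a  //  F not e, T a.
                      branch 1.2.1.2.1.1 (add T not e, F a):
                        ○ open, literals {a=F, b=T, e=F}.
                      branch 1.2.1.2.1.2 (add F not e, T a):
                        ○ open, literals {a=T, b=T, e=T}.
                  branch 1.2.1.2.2 (add F e):
                    ○ open, literals {b=T, e=F}.
          branch 1.2.2 (add F b, T (not b and ((not e iff a) and e))):
            × closes — contains both b and not b.
  branch 2 (add F not ((a or not c) and b)):
    F not ((a or not c) and b): α-rule — add T (a or not c), T b.
    T (a or not c): β-rule — branch into T a  //  T not c.
      branch 2.1 (add T a):
        ○ open, literals {a=T, b=T}.
      branch 2.2 (add T not c):
        ○ open, literals {b=T, c=F}.
2 branches closed, 11 open.
An open branch gives a countermodel: b=T, d=F (unmentioned atoms arbitrary); under it the original formula is false.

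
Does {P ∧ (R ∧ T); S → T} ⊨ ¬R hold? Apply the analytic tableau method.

Initial set: {T (P ∧ (R ∧ T)); T (S → T); F ¬R}.
T (P ∧ (R ∧ T)): α-rule — add T P, T (R ∧ T).
T (R ∧ T): α-rule — add T R, T T.
T (S → T): β-rule — branch into F S  //  T T.
  branch 1 (add F S):
    ○ open, literals {P=T, R=T, S=F, T=T}.
  branch 2 (add T T):
    ○ open, literals {P=T, R=T, T=T}.
0 branches closed, 2 open.
An open branch gives a countermodel: P=T, R=T, S=F, T=T (unmentioned atoms arbitrary); the premises hold there but the conclusion fails.

No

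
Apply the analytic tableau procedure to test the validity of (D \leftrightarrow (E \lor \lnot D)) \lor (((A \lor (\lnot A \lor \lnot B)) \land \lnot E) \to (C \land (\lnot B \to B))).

Not valid

Assume the negation and expand:
Initial set: {F ((D \leftrightarrow (E \lor \lnot D)) \lor (((A \lor (\lnot A \lor \lnot B)) \land \lnot E) \to (C \land (\lnot B \to B))))}.
F ((D \leftrightarrow (E \lor \lnot D)) \lor (((A \lor (\lnot A \lor \lnot B)) \land \lnot E) \to (C \land (\lnot B \to B)))): α-rule — add F (D \leftrightarrow (E \lor \lnot D)), F (((A \lor (\lnot A \lor \lnot B)) \land \lnot E) \to (C \land (\lnot B \to B))).
F (((A \lor (\lnot A \lor \lnot B)) \land \lnot E) \to (C \land (\lnot B \to B))): α-rule — add T ((A \lor (\lnot A \lor \lnot B)) \land \lnot E), F (C \land (\lnot B \to B)).
T ((A \lor (\lnot A \lor \lnot B)) \land \lnot E): α-rule — add T (A \lor (\lnot A \lor \lnot B)), T \lnot E.
F (D \leftrightarrow (E \lor \lnot D)): β-rule — branch into T D, F (E \lor \lnot D)  //  F D, T (E \lor \lnot D).
  branch 1 (add T D, F (E \lor \lnot D)):
    F (E \lor \lnot D): α-rule — add F E, F \lnot D.
    F (C \land (\lnot B \to B)): β-rule — branch into F C  //  F (\lnot B \to B).
      branch 1.1 (add F C):
        T (A \lor (\lnot A \lor \lnot B)): β-rule — branch into T A  //  T (\lnot A \lor \lnot B).
          branch 1.1.1 (add T A):
            ○ open, literals {A=1, C=0, D=1, E=0}.
          branch 1.1.2 (add T (\lnot A \lor \lnot B)):
            T (\lnot A \lor \lnot B): β-rule — branch into T \lnot A  //  T \lnot B.
              branch 1.1.2.1 (add T \lnot A):
                ○ open, literals {A=0, C=0, D=1, E=0}.
              branch 1.1.2.2 (add T \lnot B):
                ○ open, literals {B=0, C=0, D=1, E=0}.
      branch 1.2 (add F (\lnot B \to B)):
        F (\lnot B \to B): α-rule — add T \lnot B, F B.
        T (A \lor (\lnot A \lor \lnot B)): β-rule — branch into T A  //  T (\lnot A \lor \lnot B).
          branch 1.2.1 (add T A):
            ○ open, literals {A=1, B=0, D=1, E=0}.
          branch 1.2.2 (add T (\lnot A \lor \lnot B)):
            T (\lnot A \lor \lnot B): β-rule — branch into T \lnot A  //  T \lnot B.
              branch 1.2.2.1 (add T \lnot A):
                ○ open, literals {A=0, B=0, D=1, E=0}.
              branch 1.2.2.2 (add T \lnot B):
                ○ open, literals {B=0, D=1, E=0}.
  branch 2 (add F D, T (E \lor \lnot D)):
    F (C \land (\lnot B \to B)): β-rule — branch into F C  //  F (\lnot B \to B).
      branch 2.1 (add F C):
        T (A \lor (\lnot A \lor \lnot B)): β-rule — branch into T A  //  T (\lnot A \lor \lnot B).
          branch 2.1.1 (add T A):
            T (E \lor \lnot D): β-rule — branch into T E  //  T \lnot D.
              branch 2.1.1.1 (add T E):
                × closes — contains both E and \lnot E.
              branch 2.1.1.2 (add T \lnot D):
                ○ open, literals {A=1, C=0, D=0, E=0}.
          branch 2.1.2 (add T (\lnot A \lor \lnot B)):
            T (E \lor \lnot D): β-rule — branch into T E  //  T \lnot D.
              branch 2.1.2.1 (add T E):
                × closes — contains both E and \lnot E.
              branch 2.1.2.2 (add T \lnot D):
                T (\lnot A \lor \lnot B): β-rule — branch into T \lnot A  //  T \lnot B.
                  branch 2.1.2.2.1 (add T \lnot A):
                    ○ open, literals {A=0, C=0, D=0, E=0}.
                  branch 2.1.2.2.2 (add T \lnot B):
                    ○ open, literals {B=0, C=0, D=0, E=0}.
      branch 2.2 (add F (\lnot B \to B)):
        F (\lnot B \to B): α-rule — add T \lnot B, F B.
        T (A \lor (\lnot A \lor \lnot B)): β-rule — branch into T A  //  T (\lnot A \lor \lnot B).
          branch 2.2.1 (add T A):
            T (E \lor \lnot D): β-rule — branch into T E  //  T \lnot D.
              branch 2.2.1.1 (add T E):
                × closes — contains both E and \lnot E.
              branch 2.2.1.2 (add T \lnot D):
                ○ open, literals {A=1, B=0, D=0, E=0}.
          branch 2.2.2 (add T (\lnot A \lor \lnot B)):
            T (E \lor \lnot D): β-rule — branch into T E  //  T \lnot D.
              branch 2.2.2.1 (add T E):
                × closes — contains both E and \lnot E.
              branch 2.2.2.2 (add T \lnot D):
                T (\lnot A \lor \lnot B): β-rule — branch into T \lnot A  //  T \lnot B.
                  branch 2.2.2.2.1 (add T \lnot A):
                    ○ open, literals {A=0, B=0, D=0, E=0}.
                  branch 2.2.2.2.2 (add T \lnot B):
                    ○ open, literals {B=0, D=0, E=0}.
4 branches closed, 12 open.
An open branch gives a countermodel: A=1, C=0, D=1, E=0 (unmentioned atoms arbitrary); under it the original formula is false.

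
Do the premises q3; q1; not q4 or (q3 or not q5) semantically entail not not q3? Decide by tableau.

Yes

Initial set: {q3; q1; (not q4 or (q3 or not q5)); not not not q3}.
not not not q3: drop double negation, giving not q3.
× closes — contains both q3 and not q3.
All 1 branch closes.
Every branch closed, so the premises entail the conclusion.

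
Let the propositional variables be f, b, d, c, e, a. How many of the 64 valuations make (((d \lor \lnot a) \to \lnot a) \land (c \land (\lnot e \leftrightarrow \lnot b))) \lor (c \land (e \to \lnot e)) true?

22

Initial set: {T ((((d \lor \lnot a) \to \lnot a) \land (c \land (\lnot e \leftrightarrow \lnot b))) \lor (c \land (e \to \lnot e)))}.
T ((((d \lor \lnot a) \to \lnot a) \land (c \land (\lnot e \leftrightarrow \lnot b))) \lor (c \land (e \to \lnot e))): β-rule — branch into T (((d \lor \lnot a) \to \lnot a) \land (c \land (\lnot e \leftrightarrow \lnot b)))  //  T (c \land (e \to \lnot e)).
  branch 1 (add T (((d \lor \lnot a) \to \lnot a) \land (c \land (\lnot e \leftrightarrow \lnot b)))):
    T (((d \lor \lnot a) \to \lnot a) \land (c \land (\lnot e \leftrightarrow \lnot b))): α-rule — add T ((d \lor \lnot a) \to \lnot a), T (c \land (\lnot e \leftrightarrow \lnot b)).
    T (c \land (\lnot e \leftrightarrow \lnot b)): α-rule — add T c, T (\lnot e \leftrightarrow \lnot b).
    T ((d \lor \lnot a) \to \lnot a): β-rule — branch into F (d \lor \lnot a)  //  T \lnot a.
      branch 1.1 (add F (d \lor \lnot a)):
        F (d \lor \lnot a): α-rule — add F d, F \lnot a.
        T (\lnot e \leftrightarrow \lnot b): β-rule — branch into T \lnot e, T \lnot b  //  F \lnot e, F \lnot b.
          branch 1.1.1 (add T \lnot e, T \lnot b):
            ○ open, literals {a=1, b=0, c=1, d=0, e=0}.
          branch 1.1.2 (add F \lnot e, F \lnot b):
            ○ open, literals {a=1, b=1, c=1, d=0, e=1}.
      branch 1.2 (add T \lnot a):
        T (\lnot e \leftrightarrow \lnot b): β-rule — branch into T \lnot e, T \lnot b  //  F \lnot e, F \lnot b.
          branch 1.2.1 (add T \lnot e, T \lnot b):
            ○ open, literals {a=0, b=0, c=1, e=0}.
          branch 1.2.2 (add F \lnot e, F \lnot b):
            ○ open, literals {a=0, b=1, c=1, e=1}.
  branch 2 (add T (c \land (e \to \lnot e))):
    T (c \land (e \to \lnot e)): α-rule — add T c, T (e \to \lnot e).
    T (e \to \lnot e): β-rule — branch into F e  //  T \lnot e.
      branch 2.1 (add F e):
        ○ open, literals {c=1, e=0}.
      branch 2.2 (add T \lnot e):
        ○ open, literals {c=1, e=0}.
0 branches closed, 6 open.
Each open branch fixes some atoms; the unmentioned ones are free. Counting distinct full assignments: branch {a=1, b=0, c=1, d=0, e=0} (f) contributes 2 new; branch {a=1, b=1, c=1, d=0, e=1} (f) contributes 2 new; branch {a=0, b=0, c=1, e=0} (f, d) contributes 4 new; branch {a=0, b=1, c=1, e=1} (f, d) contributes 4 new; branch {c=1, e=0} (f, b, d, a) contributes 10 new; branch {c=1, e=0} (f, b, d, a) contributes 0 new. Total: 22.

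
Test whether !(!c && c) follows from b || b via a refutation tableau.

Initial set: {(b || b); !!(!c && c)}.
!!(!c && c): α-rule — add !c, c.
× closes — contains both c and !c.
All 1 branch closes.
Every branch closed, so the premises entail the conclusion.

Yes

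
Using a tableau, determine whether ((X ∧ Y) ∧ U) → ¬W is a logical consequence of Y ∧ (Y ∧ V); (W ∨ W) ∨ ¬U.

Initial set: {(Y ∧ (Y ∧ V)); ((W ∨ W) ∨ ¬U); ¬(((X ∧ Y) ∧ U) → ¬W)}.
(Y ∧ (Y ∧ V)): α-rule — add Y, (Y ∧ V).
¬(((X ∧ Y) ∧ U) → ¬W): α-rule — add ((X ∧ Y) ∧ U), ¬¬W.
(Y ∧ V): α-rule — add Y, V.
((X ∧ Y) ∧ U): α-rule — add (X ∧ Y), U.
(X ∧ Y): α-rule — add X, Y.
((W ∨ W) ∨ ¬U): β-rule — branch into (W ∨ W)  //  ¬U.
  branch 1 (add (W ∨ W)):
    (W ∨ W): β-rule — branch into W  //  W.
      branch 1.1 (add W):
        ○ open, literals {U=true, V=true, W=true, X=true, Y=true}.
      branch 1.2 (add W):
        ○ open, literals {U=true, V=true, W=true, X=true, Y=true}.
  branch 2 (add ¬U):
    × closes — contains both U and ¬U.
1 branch closed, 2 open.
An open branch gives a countermodel: U=true, V=true, W=true, X=true, Y=true (unmentioned atoms arbitrary); the premises hold there but the conclusion fails.

No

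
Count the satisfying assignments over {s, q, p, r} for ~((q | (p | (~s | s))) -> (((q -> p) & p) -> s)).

4

Initial set: {~((q | (p | (~s | s))) -> (((q -> p) & p) -> s))}.
~((q | (p | (~s | s))) -> (((q -> p) & p) -> s)): α-rule — add (q | (p | (~s | s))), ~(((q -> p) & p) -> s).
~(((q -> p) & p) -> s): α-rule — add ((q -> p) & p), ~s.
((q -> p) & p): α-rule — add (q -> p), p.
(q | (p | (~s | s))): β-rule — branch into q  //  (p | (~s | s)).
  branch 1 (add q):
    (q -> p): β-rule — branch into ~q  //  p.
      branch 1.1 (add ~q):
        × closes — contains both q and ~q.
      branch 1.2 (add p):
        ○ open, literals {p=1, q=1, s=0}.
  branch 2 (add (p | (~s | s))):
    (q -> p): β-rule — branch into ~q  //  p.
      branch 2.1 (add ~q):
        (p | (~s | s)): β-rule — branch into p  //  (~s | s).
          branch 2.1.1 (add p):
            ○ open, literals {p=1, q=0, s=0}.
          branch 2.1.2 (add (~s | s)):
            (~s | s): β-rule — branch into ~s  //  s.
              branch 2.1.2.1 (add ~s):
                ○ open, literals {p=1, q=0, s=0}.
              branch 2.1.2.2 (add s):
                × closes — contains both s and ~s.
      branch 2.2 (add p):
        (p | (~s | s)): β-rule — branch into p  //  (~s | s).
          branch 2.2.1 (add p):
            ○ open, literals {p=1, s=0}.
          branch 2.2.2 (add (~s | s)):
            (~s | s): β-rule — branch into ~s  //  s.
              branch 2.2.2.1 (add ~s):
                ○ open, literals {p=1, s=0}.
              branch 2.2.2.2 (add s):
                × closes — contains both s and ~s.
3 branches closed, 5 open.
Each open branch fixes some atoms; the unmentioned ones are free. Counting distinct full assignments: branch {p=1, q=1, s=0} (r) contributes 2 new; branch {p=1, q=0, s=0} (r) contributes 2 new; branch {p=1, q=0, s=0} (r) contributes 0 new; branch {p=1, s=0} (q, r) contributes 0 new; branch {p=1, s=0} (q, r) contributes 0 new. Total: 4.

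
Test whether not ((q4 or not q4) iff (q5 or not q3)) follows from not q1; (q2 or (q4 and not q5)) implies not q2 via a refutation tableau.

Initial set: {not q1; ((q2 or (q4 and not q5)) implies not q2); not not ((q4 or not q4) iff (q5 or not q3))}.
((q2 or (q4 and not q5)) implies not q2): β-rule — branch into not (q2 or (q4 and not q5))  //  not q2.
  branch 1 (add not (q2 or (q4 and not q5))):
    not (q2 or (q4 and not q5)): α-rule — add not q2, not (q4 and not q5).
    not not ((q4 or not q4) iff (q5 or not q3)): β-rule — branch into (q4 or not q4), (q5 or not q3)  //  not (q4 or not q4), not (q5 or not q3).
      branch 1.1 (add (q4 or not q4), (q5 or not q3)):
        not (q4 and not q5): β-rule — branch into not q4  //  not not q5.
          branch 1.1.1 (add not q4):
            (q4 or not q4): β-rule — branch into q4  //  not q4.
              branch 1.1.1.1 (add q4):
                × closes — contains both q4 and not q4.
              branch 1.1.1.2 (add not q4):
                (q5 or not q3): β-rule — branch into q5  //  not q3.
                  branch 1.1.1.2.1 (add q5):
                    ○ open, literals {q1=F, q2=F, q4=F, q5=T}.
                  branch 1.1.1.2.2 (add not q3):
                    ○ open, literals {q1=F, q2=F, q3=F, q4=F}.
          branch 1.1.2 (add not not q5):
            (q4 or not q4): β-rule — branch into q4  //  not q4.
              branch 1.1.2.1 (add q4):
                (q5 or not q3): β-rule — branch into q5  //  not q3.
                  branch 1.1.2.1.1 (add q5):
                    ○ open, literals {q1=F, q2=F, q4=T, q5=T}.
                  branch 1.1.2.1.2 (add not q3):
                    ○ open, literals {q1=F, q2=F, q3=F, q4=T, q5=T}.
              branch 1.1.2.2 (add not q4):
                (q5 or not q3): β-rule — branch into q5  //  not q3.
                  branch 1.1.2.2.1 (add q5):
                    ○ open, literals {q1=F, q2=F, q4=F, q5=T}.
                  branch 1.1.2.2.2 (add not q3):
                    ○ open, literals {q1=F, q2=F, q3=F, q4=F, q5=T}.
      branch 1.2 (add not (q4 or not q4), not (q5 or not q3)):
        not (q4 or not q4): α-rule — add not q4, not not q4.
        × closes — contains both q4 and not q4.
  branch 2 (add not q2):
    not not ((q4 or not q4) iff (q5 or not q3)): β-rule — branch into (q4 or not q4), (q5 or not q3)  //  not (q4 or not q4), not (q5 or not q3).
      branch 2.1 (add (q4 or not q4), (q5 or not q3)):
        (q4 or not q4): β-rule — branch into q4  //  not q4.
          branch 2.1.1 (add q4):
            (q5 or not q3): β-rule — branch into q5  //  not q3.
              branch 2.1.1.1 (add q5):
                ○ open, literals {q1=F, q2=F, q4=T, q5=T}.
              branch 2.1.1.2 (add not q3):
                ○ open, literals {q1=F, q2=F, q3=F, q4=T}.
          branch 2.1.2 (add not q4):
            (q5 or not q3): β-rule — branch into q5  //  not q3.
              branch 2.1.2.1 (add q5):
                ○ open, literals {q1=F, q2=F, q4=F, q5=T}.
              branch 2.1.2.2 (add not q3):
                ○ open, literals {q1=F, q2=F, q3=F, q4=F}.
      branch 2.2 (add not (q4 or not q4), not (q5 or not q3)):
        not (q4 or not q4): α-rule — add not q4, not not q4.
        × closes — contains both q4 and not q4.
3 branches closed, 10 open.
An open branch gives a countermodel: q1=F, q2=F, q4=F, q5=T (unmentioned atoms arbitrary); the premises hold there but the conclusion fails.

No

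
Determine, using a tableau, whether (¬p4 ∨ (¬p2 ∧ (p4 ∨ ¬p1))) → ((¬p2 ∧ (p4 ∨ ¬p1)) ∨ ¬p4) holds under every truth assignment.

Assume the negation and expand:
Initial set: {¬((¬p4 ∨ (¬p2 ∧ (p4 ∨ ¬p1))) → ((¬p2 ∧ (p4 ∨ ¬p1)) ∨ ¬p4))}.
¬((¬p4 ∨ (¬p2 ∧ (p4 ∨ ¬p1))) → ((¬p2 ∧ (p4 ∨ ¬p1)) ∨ ¬p4)): α-rule — add (¬p4 ∨ (¬p2 ∧ (p4 ∨ ¬p1))), ¬((¬p2 ∧ (p4 ∨ ¬p1)) ∨ ¬p4).
¬((¬p2 ∧ (p4 ∨ ¬p1)) ∨ ¬p4): α-rule — add ¬(¬p2 ∧ (p4 ∨ ¬p1)), ¬¬p4.
(¬p4 ∨ (¬p2 ∧ (p4 ∨ ¬p1))): β-rule — branch into ¬p4  //  (¬p2 ∧ (p4 ∨ ¬p1)).
  branch 1 (add ¬p4):
    × closes — contains both p4 and ¬p4.
  branch 2 (add (¬p2 ∧ (p4 ∨ ¬p1))):
    (¬p2 ∧ (p4 ∨ ¬p1)): α-rule — add ¬p2, (p4 ∨ ¬p1).
    ¬(¬p2 ∧ (p4 ∨ ¬p1)): β-rule — branch into ¬¬p2  //  ¬(p4 ∨ ¬p1).
      branch 2.1 (add ¬¬p2):
        × closes — contains both p2 and ¬p2.
      branch 2.2 (add ¬(p4 ∨ ¬p1)):
        ¬(p4 ∨ ¬p1): α-rule — add ¬p4, ¬¬p1.
        × closes — contains both p4 and ¬p4.
All 3 branches close.
Every branch closed, so the negation is unsatisfiable and the formula is valid.

Valid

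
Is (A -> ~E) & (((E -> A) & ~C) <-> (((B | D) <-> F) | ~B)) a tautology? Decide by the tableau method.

Not valid

Assume the negation and expand:
Initial set: {~((A -> ~E) & (((E -> A) & ~C) <-> (((B | D) <-> F) | ~B)))}.
~((A -> ~E) & (((E -> A) & ~C) <-> (((B | D) <-> F) | ~B))): β-rule — branch into ~(A -> ~E)  //  ~(((E -> A) & ~C) <-> (((B | D) <-> F) | ~B)).
  branch 1 (add ~(A -> ~E)):
    ~(A -> ~E): α-rule — add A, ~~E.
    ○ open, literals {A=T, E=T}.
  branch 2 (add ~(((E -> A) & ~C) <-> (((B | D) <-> F) | ~B))):
    ~(((E -> A) & ~C) <-> (((B | D) <-> F) | ~B)): β-rule — branch into ((E -> A) & ~C), ~(((B | D) <-> F) | ~B)  //  ~((E -> A) & ~C), (((B | D) <-> F) | ~B).
      branch 2.1 (add ((E -> A) & ~C), ~(((B | D) <-> F) | ~B)):
        ((E -> A) & ~C): α-rule — add (E -> A), ~C.
        ~(((B | D) <-> F) | ~B): α-rule — add ~((B | D) <-> F), ~~B.
        (E -> A): β-rule — branch into ~E  //  A.
          branch 2.1.1 (add ~E):
            ~((B | D) <-> F): β-rule — branch into (B | D), ~F  //  ~(B | D), F.
              branch 2.1.1.1 (add (B | D), ~F):
                (B | D): β-rule — branch into B  //  D.
                  branch 2.1.1.1.1 (add B):
                    ○ open, literals {B=T, C=F, E=F, F=F}.
                  branch 2.1.1.1.2 (add D):
                    ○ open, literals {B=T, C=F, D=T, E=F, F=F}.
              branch 2.1.1.2 (add ~(B | D), F):
                ~(B | D): α-rule — add ~B, ~D.
                × closes — contains both B and ~B.
          branch 2.1.2 (add A):
            ~((B | D) <-> F): β-rule — branch into (B | D), ~F  //  ~(B | D), F.
              branch 2.1.2.1 (add (B | D), ~F):
                (B | D): β-rule — branch into B  //  D.
                  branch 2.1.2.1.1 (add B):
                    ○ open, literals {A=T, B=T, C=F, F=F}.
                  branch 2.1.2.1.2 (add D):
                    ○ open, literals {A=T, B=T, C=F, D=T, F=F}.
              branch 2.1.2.2 (add ~(B | D), F):
                ~(B | D): α-rule — add ~B, ~D.
                × closes — contains both B and ~B.
      branch 2.2 (add ~((E -> A) & ~C), (((B | D) <-> F) | ~B)):
        ~((E -> A) & ~C): β-rule — branch into ~(E -> A)  //  ~~C.
          branch 2.2.1 (add ~(E -> A)):
            ~(E -> A): α-rule — add E, ~A.
            (((B | D) <-> F) | ~B): β-rule — branch into ((B | D) <-> F)  //  ~B.
              branch 2.2.1.1 (add ((B | D) <-> F)):
                ((B | D) <-> F): β-rule — branch into (B | D), F  //  ~(B | D), ~F.
                  branch 2.2.1.1.1 (add (B | D), F):
                    (B | D): β-rule — branch into B  //  D.
                      branch 2.2.1.1.1.1 (add B):
                        ○ open, literals {A=F, B=T, E=T, F=T}.
                      branch 2.2.1.1.1.2 (add D):
                        ○ open, literals {A=F, D=T, E=T, F=T}.
                  branch 2.2.1.1.2 (add ~(B | D), ~F):
                    ~(B | D): α-rule — add ~B, ~D.
                    ○ open, literals {A=F, B=F, D=F, E=T, F=F}.
              branch 2.2.1.2 (add ~B):
                ○ open, literals {A=F, B=F, E=T}.
          branch 2.2.2 (add ~~C):
            (((B | D) <-> F) | ~B): β-rule — branch into ((B | D) <-> F)  //  ~B.
              branch 2.2.2.1 (add ((B | D) <-> F)):
                ((B | D) <-> F): β-rule — branch into (B | D), F  //  ~(B | D), ~F.
                  branch 2.2.2.1.1 (add (B | D), F):
                    (B | D): β-rule — branch into B  //  D.
                      branch 2.2.2.1.1.1 (add B):
                        ○ open, literals {B=T, C=T, F=T}.
                      branch 2.2.2.1.1.2 (add D):
                        ○ open, literals {C=T, D=T, F=T}.
                  branch 2.2.2.1.2 (add ~(B | D), ~F):
                    ~(B | D): α-rule — add ~B, ~D.
                    ○ open, literals {B=F, C=T, D=F, F=F}.
              branch 2.2.2.2 (add ~B):
                ○ open, literals {B=F, C=T}.
2 branches closed, 13 open.
An open branch gives a countermodel: A=T, E=T (unmentioned atoms arbitrary); under it the original formula is false.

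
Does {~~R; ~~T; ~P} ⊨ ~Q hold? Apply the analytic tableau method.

No

Initial set: {T ~~R; T ~~T; T ~P; F ~Q}.
T ~~R: drop double negation, giving T R.
T ~~T: drop double negation, giving T T.
○ open, literals {P=false, Q=true, R=true, T=true}.
0 branches closed, 1 open.
An open branch gives a countermodel: P=false, Q=true, R=true, T=true (unmentioned atoms arbitrary); the premises hold there but the conclusion fails.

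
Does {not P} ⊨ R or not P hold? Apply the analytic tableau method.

Initial set: {not P; not (R or not P)}.
not (R or not P): α-rule — add not R, not not P.
× closes — contains both P and not P.
All 1 branch closes.
Every branch closed, so the premises entail the conclusion.

Yes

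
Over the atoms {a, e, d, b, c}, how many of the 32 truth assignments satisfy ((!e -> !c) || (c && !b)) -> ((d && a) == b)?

Initial set: {T (((!e -> !c) || (c && !b)) -> ((d && a) == b))}.
T (((!e -> !c) || (c && !b)) -> ((d && a) == b)): β-rule — branch into F ((!e -> !c) || (c && !b))  //  T ((d && a) == b).
  branch 1 (add F ((!e -> !c) || (c && !b))):
    F ((!e -> !c) || (c && !b)): α-rule — add F (!e -> !c), F (c && !b).
    F (!e -> !c): α-rule — add T !e, F !c.
    F (c && !b): β-rule — branch into F c  //  F !b.
      branch 1.1 (add F c):
        × closes — contains both c and !c.
      branch 1.2 (add F !b):
        ○ open, literals {b=1, c=1, e=0}.
  branch 2 (add T ((d && a) == b)):
    T ((d && a) == b): β-rule — branch into T (d && a), T b  //  F (d && a), F b.
      branch 2.1 (add T (d && a), T b):
        T (d && a): α-rule — add T d, T a.
        ○ open, literals {a=1, b=1, d=1}.
      branch 2.2 (add F (d && a), F b):
        F (d && a): β-rule — branch into F d  //  F a.
          branch 2.2.1 (add F d):
            ○ open, literals {b=0, d=0}.
          branch 2.2.2 (add F a):
            ○ open, literals {a=0, b=0}.
1 branch closed, 4 open.
Each open branch fixes some atoms; the unmentioned ones are free. Counting distinct full assignments: branch {b=1, c=1, e=0} (a, d) contributes 4 new; branch {a=1, b=1, d=1} (e, c) contributes 3 new; branch {b=0, d=0} (a, e, c) contributes 8 new; branch {a=0, b=0} (e, d, c) contributes 4 new. Total: 19.

19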